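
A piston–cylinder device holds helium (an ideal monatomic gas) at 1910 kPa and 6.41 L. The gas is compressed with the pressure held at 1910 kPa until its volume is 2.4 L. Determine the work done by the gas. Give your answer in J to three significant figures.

Isobaric: W = P ΔV.
W = (1910 kPa)(2.4 − 6.41 L) = (1910)(-4.01) = -7659 J.

W ≈ -7660 J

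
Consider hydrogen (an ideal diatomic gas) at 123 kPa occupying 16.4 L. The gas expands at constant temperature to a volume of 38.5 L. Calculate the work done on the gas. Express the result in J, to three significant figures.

W ≈ -1720 J

Isothermal: W = nRT ln(V₂/V₁) = P₁V₁ ln(V₂/V₁).
P₁V₁ = (123 kPa)(16.4 L) = 2017 J.
W = 2017 × ln(38.5/16.4) = 2017 × 0.8534
W_by_gas = 1721 J; work on gas = −W_by = -1721 J.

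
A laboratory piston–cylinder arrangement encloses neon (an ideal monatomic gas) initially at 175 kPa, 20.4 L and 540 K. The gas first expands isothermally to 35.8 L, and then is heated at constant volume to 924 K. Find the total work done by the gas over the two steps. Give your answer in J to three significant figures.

Step 1 (isothermal): W = P₁V₁ ln(V₂/V₁) = (3570) ln(35.8/20.4) = 2008 J.
Step 2 (isochoric): W = 0 (constant volume).
W_total = 2008 + 0 = 2008 J.

W_total ≈ 2010 J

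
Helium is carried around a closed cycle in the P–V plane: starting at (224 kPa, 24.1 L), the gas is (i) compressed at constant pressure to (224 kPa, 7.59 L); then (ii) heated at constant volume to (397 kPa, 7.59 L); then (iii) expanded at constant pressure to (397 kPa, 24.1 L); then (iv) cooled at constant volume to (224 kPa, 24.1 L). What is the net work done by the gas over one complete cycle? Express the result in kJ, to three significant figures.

W_net ≈ 2.86 kJ

Constant-volume legs do no work.
W(i) = (224)(7.59 − 24.1) = -3698 J; W(iii) = (397)(24.1 − 7.59) = 6554 J.
W_net = -3698 + 6554 = 2856 J (the clockwise enclosed area).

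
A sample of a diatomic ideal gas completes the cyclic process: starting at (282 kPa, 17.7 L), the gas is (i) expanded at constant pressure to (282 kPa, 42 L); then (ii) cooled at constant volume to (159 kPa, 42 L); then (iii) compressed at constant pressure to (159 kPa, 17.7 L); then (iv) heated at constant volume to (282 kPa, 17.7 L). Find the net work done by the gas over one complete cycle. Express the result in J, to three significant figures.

W_net ≈ 2990 J

Constant-volume legs do no work.
W(i) = (282)(42 − 17.7) = 6853 J; W(iii) = (159)(17.7 − 42) = -3864 J.
W_net = 6853 − 3864 = 2989 J (the clockwise enclosed area).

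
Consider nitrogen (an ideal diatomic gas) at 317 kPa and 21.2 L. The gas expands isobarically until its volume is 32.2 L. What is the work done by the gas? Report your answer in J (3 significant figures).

W ≈ 3490 J

Isobaric: W = P ΔV.
W = (317 kPa)(32.2 − 21.2 L) = (317)(11) = 3487 J.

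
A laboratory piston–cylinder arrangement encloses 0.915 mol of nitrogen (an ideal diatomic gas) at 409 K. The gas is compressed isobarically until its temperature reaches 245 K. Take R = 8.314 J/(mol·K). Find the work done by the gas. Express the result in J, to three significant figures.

W ≈ -1250 J

Isobaric: W = P ΔV = nR ΔT.
W = (0.915)(8.314)(245 − 409) = -1248 J.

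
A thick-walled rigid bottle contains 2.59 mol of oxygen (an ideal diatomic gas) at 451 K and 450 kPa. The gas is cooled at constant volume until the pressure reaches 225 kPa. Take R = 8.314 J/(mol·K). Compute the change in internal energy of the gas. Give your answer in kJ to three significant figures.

Constant volume ⇒ W = 0, so Q = ΔU = nCᵥΔT with Cᵥ = 5R/2 = 20.79 J/(mol·K).
At constant V, T₂/T₁ = P₂/P₁ ⇒ ΔT = T₁(P₂/P₁ − 1) = 451·(225/450 − 1) = -225.5 K.
ΔU = (2.59)(20.79)(-225.5) = -12139 J.

ΔU ≈ -12.1 kJ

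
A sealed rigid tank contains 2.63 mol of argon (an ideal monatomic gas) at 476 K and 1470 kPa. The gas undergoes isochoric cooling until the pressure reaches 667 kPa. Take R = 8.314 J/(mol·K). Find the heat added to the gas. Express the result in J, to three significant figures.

Constant volume ⇒ W = 0, so Q = ΔU = nCᵥΔT with Cᵥ = 3R/2 = 12.47 J/(mol·K).
At constant V, T₂/T₁ = P₂/P₁ ⇒ ΔT = T₁(P₂/P₁ − 1) = 476·(667/1470 − 1) = -260 K.
ΔU = (2.63)(12.47)(-260) = -8528 J.

Q ≈ -8530 J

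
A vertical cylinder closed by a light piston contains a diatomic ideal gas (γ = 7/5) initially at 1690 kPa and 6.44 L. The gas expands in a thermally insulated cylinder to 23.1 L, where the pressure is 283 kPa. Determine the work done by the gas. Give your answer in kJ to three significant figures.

W ≈ 10.9 kJ

Adiabatic: W = (P₁V₁ − P₂V₂)/(γ − 1) with γ = 7/5.
P₁V₁ = 10884 J, P₂V₂ = 6537 J.
W = (10884 − 6537) / 0.4 = 10866 J.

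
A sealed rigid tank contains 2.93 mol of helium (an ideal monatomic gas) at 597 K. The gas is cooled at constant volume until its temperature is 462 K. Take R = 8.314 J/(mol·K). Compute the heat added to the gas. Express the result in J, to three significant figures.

Q ≈ -4930 J

Constant volume ⇒ W = 0, so Q = ΔU = nCᵥΔT with Cᵥ = 3R/2 = 12.47 J/(mol·K).
ΔU = (2.93)(12.47)(462 − 597) = -4933 J.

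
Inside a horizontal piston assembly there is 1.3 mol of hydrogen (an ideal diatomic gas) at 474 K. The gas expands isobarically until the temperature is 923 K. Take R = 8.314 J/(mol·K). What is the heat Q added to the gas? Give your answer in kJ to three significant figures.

Q ≈ 17.0 kJ

Isobaric: W = nRΔT = (1.3)(8.314)(449) = 4853 J.
ΔU = nCᵥΔT with Cᵥ = 5R/2: ΔU = (1.3)(20.79)(449) = 12132 J.
Q = ΔU + W = 12132 + 4853 = 16985 J.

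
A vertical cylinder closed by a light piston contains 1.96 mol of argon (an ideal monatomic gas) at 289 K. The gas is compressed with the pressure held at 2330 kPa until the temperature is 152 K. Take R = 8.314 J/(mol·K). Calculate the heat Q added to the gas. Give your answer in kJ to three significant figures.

Q ≈ -5.58 kJ

Isobaric: W = nRΔT = (1.96)(8.314)(-137) = -2232 J.
ΔU = nCᵥΔT with Cᵥ = 3R/2: ΔU = (1.96)(12.47)(-137) = -3349 J.
Q = ΔU + W = -3349 − 2232 = -5581 J.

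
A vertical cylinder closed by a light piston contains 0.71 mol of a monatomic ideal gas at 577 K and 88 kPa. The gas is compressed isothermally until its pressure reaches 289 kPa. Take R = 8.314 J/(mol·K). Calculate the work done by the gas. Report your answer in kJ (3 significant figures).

W ≈ -4.05 kJ

Isothermal process: W = nRT ln(V₂/V₁) = nRT ln(P₁/P₂).
W = (0.71)(8.314)(577) × ln(88/289)
  = 3406 × ln(0.3045) = 3406 × -1.189
W_by_gas = -4050 J.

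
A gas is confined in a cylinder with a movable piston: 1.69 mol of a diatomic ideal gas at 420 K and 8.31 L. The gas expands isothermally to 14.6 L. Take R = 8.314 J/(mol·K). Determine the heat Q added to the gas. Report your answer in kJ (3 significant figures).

Isothermal ⇒ ΔU = 0, so Q = W = nRT ln(V₂/V₁).
Q = (1.69)(8.314)(420) ln(14.6/8.31) = 5901 × 0.5636 = 3326 J.

Q ≈ 3.33 kJ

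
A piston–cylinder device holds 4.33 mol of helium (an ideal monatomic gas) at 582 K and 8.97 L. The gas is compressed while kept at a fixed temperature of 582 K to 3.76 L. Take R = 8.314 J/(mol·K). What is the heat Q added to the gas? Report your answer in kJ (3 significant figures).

Q ≈ -18.2 kJ

Isothermal ⇒ ΔU = 0, so Q = W = nRT ln(V₂/V₁).
Q = (4.33)(8.314)(582) ln(3.76/8.97) = 20952 × -0.8695 = -18217 J.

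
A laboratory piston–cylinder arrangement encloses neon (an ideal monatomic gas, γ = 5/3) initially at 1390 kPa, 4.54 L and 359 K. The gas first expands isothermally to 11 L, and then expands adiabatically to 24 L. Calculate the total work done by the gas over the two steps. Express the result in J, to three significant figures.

W_total ≈ 9420 J

Step 1 (isothermal): W = P₁V₁ ln(V₂/V₁) = (6311) ln(11/4.54) = 5585 J.
After step 1: P = 573.7 kPa, V = 11 L, T = 359 K.
Step 2 (adiabatic): W = (P₁V₁ − P₂V₂)/(γ−1) = (6311 − 3751)/0.667 = 3839 J.
W_total = 5585 + 3839 = 9424 J.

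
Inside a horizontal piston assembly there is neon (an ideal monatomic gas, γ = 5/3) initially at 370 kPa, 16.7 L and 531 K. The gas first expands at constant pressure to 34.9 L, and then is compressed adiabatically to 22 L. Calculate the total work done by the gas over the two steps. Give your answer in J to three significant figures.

Step 1 (isobaric): W = PΔV = (370 kPa)(34.9 − 16.7 L) = 6734 J.
After step 1: P = 370 kPa, V = 34.9 L, T = 1110 K.
Step 2 (adiabatic): W = (P₁V₁ − P₂V₂)/(γ−1) = (12913 − 17564)/0.667 = -6977 J.
W_total = 6734 − 6977 = -242.8 J.

W_total ≈ -243 J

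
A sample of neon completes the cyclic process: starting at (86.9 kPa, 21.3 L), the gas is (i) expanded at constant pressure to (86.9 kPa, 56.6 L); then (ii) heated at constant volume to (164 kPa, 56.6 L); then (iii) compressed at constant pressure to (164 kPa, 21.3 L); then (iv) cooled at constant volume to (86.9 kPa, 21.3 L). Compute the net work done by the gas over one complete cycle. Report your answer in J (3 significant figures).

W_net ≈ -2720 J

Constant-volume legs do no work.
W(i) = (86.9)(56.6 − 21.3) = 3068 J; W(iii) = (164)(21.3 − 56.6) = -5789 J.
W_net = 3068 − 5789 = -2722 J (the counter-clockwise enclosed area).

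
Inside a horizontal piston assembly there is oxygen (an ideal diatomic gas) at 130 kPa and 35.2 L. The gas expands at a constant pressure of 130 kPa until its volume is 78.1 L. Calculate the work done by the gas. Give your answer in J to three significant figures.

W ≈ 5580 J

Isobaric: W = P ΔV.
W = (130 kPa)(78.1 − 35.2 L) = (130)(42.9) = 5577 J.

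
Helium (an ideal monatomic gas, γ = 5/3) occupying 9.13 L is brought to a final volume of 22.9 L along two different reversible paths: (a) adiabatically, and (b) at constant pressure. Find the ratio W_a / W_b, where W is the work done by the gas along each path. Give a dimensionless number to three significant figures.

Path (a) adiabatic: W = P₁V₁(1 − (V₁/V₂)^(γ−1))/(γ−1) → W_a/(P₁V₁) = 0.6875.
Path (b) isobaric: W = P₁(V₂ − V₁) → W_b/(P₁V₁) = 1.508.
W_a / W_b = 0.6875 / 1.508 = 0.4558.

W_a / W_b ≈ 0.456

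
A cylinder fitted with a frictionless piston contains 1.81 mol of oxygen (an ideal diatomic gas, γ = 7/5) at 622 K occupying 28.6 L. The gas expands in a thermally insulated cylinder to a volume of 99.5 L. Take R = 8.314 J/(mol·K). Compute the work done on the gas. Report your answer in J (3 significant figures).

W ≈ -9190 J

Adiabatic: TV^(γ−1) = const with γ = 7/5.
T₂ = T₁ (V₁/V₂)^(γ−1) = 622 × (28.6/99.5)^0.4 = 622 × 0.6073 = 377.8 K.
W_by = nCᵥ(T₁ − T₂) = (1.81)(20.79)(622 − 377.8) = 9189 J.
Work on gas = −W_by = -9189 J.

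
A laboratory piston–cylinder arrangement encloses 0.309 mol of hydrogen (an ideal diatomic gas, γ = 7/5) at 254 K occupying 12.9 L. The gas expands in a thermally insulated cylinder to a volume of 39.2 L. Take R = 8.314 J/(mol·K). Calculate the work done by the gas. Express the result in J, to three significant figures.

W ≈ 585 J

Adiabatic: TV^(γ−1) = const with γ = 7/5.
T₂ = T₁ (V₁/V₂)^(γ−1) = 254 × (12.9/39.2)^0.4 = 254 × 0.6411 = 162.8 K.
W_by = nCᵥ(T₁ − T₂) = (0.309)(20.79)(254 − 162.8) = 585.5 J.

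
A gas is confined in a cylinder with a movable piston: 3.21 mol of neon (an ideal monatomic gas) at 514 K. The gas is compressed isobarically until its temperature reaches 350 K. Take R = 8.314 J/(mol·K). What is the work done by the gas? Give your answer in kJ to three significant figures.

Isobaric: W = P ΔV = nR ΔT.
W = (3.21)(8.314)(350 − 514) = -4377 J.

W ≈ -4.38 kJ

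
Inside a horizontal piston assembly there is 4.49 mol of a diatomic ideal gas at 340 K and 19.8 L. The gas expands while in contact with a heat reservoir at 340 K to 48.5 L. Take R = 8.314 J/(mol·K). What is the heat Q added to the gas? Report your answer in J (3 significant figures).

Q ≈ 11400 J

Isothermal ⇒ ΔU = 0, so Q = W = nRT ln(V₂/V₁).
Q = (4.49)(8.314)(340) ln(48.5/19.8) = 12692 × 0.8959 = 11371 J.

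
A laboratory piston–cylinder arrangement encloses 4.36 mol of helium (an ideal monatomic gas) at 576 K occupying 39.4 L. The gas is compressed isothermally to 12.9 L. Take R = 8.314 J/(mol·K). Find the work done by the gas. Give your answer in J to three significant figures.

W ≈ -23300 J

Isothermal: W = nRT ln(V₂/V₁).
W = (4.36)(8.314)(576) × ln(12.9/39.4)
  = 20879 × -1.117
W_by_gas = -23313 J.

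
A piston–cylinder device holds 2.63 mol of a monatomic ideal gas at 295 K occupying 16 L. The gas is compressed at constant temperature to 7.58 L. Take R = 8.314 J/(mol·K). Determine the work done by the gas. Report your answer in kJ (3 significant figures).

Isothermal: W = nRT ln(V₂/V₁).
W = (2.63)(8.314)(295) × ln(7.58/16)
  = 6450 × -0.7471
W_by_gas = -4819 J.

W ≈ -4.82 kJ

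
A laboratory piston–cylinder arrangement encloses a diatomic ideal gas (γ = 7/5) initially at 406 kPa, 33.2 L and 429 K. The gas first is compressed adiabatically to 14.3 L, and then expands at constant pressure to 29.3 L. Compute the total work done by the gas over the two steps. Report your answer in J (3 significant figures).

W_total ≈ 6300 J

Step 1 (adiabatic): W = (P₁V₁ − P₂V₂)/(γ−1) = (13479 − 18879)/0.4 = -13500 J.
After step 1: P = 1320 kPa, V = 14.3 L, T = 600.9 K.
Step 2 (isobaric): W = PΔV = (1320 kPa)(29.3 − 14.3 L) = 19803 J.
W_total = -13500 + 19803 = 6303 J.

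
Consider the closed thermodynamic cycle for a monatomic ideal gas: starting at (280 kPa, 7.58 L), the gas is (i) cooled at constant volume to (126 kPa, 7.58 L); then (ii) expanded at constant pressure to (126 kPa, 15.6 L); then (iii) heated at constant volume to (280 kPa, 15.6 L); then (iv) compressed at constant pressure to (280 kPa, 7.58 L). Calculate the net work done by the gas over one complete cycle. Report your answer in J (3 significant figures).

W_net ≈ -1240 J

Constant-volume legs do no work.
W(ii) = (126)(15.6 − 7.58) = 1011 J; W(iv) = (280)(7.58 − 15.6) = -2246 J.
W_net = 1011 − 2246 = -1235 J (the counter-clockwise enclosed area).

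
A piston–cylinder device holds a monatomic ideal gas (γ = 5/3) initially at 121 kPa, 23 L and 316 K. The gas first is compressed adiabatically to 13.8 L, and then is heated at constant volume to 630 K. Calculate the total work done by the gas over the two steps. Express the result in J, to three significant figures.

Step 1 (adiabatic): W = (P₁V₁ − P₂V₂)/(γ−1) = (2783 − 3912)/0.667 = -1694 J.
Step 2 (isochoric): W = 0 (constant volume).
W_total = -1694 + 0 = -1694 J.

W_total ≈ -1690 J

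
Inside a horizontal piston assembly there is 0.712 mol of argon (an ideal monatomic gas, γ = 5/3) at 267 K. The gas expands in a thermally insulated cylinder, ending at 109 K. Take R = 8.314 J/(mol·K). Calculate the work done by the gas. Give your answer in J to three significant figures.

W ≈ 1400 J

Adiabatic ⇒ Q = 0, so W_by = −ΔU = nCᵥ(T₁ − T₂).
Cᵥ = 3R/2 = 12.47 J/(mol·K).
W = (0.712)(12.47)(267 − 109) = 1403 J.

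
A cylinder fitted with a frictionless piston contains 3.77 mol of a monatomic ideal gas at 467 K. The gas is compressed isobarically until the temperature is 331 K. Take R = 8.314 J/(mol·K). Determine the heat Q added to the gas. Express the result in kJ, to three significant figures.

Isobaric: W = nRΔT = (3.77)(8.314)(-136) = -4263 J.
ΔU = nCᵥΔT with Cᵥ = 3R/2: ΔU = (3.77)(12.47)(-136) = -6394 J.
Q = ΔU + W = -6394 − 4263 = -10657 J.

Q ≈ -10.7 kJ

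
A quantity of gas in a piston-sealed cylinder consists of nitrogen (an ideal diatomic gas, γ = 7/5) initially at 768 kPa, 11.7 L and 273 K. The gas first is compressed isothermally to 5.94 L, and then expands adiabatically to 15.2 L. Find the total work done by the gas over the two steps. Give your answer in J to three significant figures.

Step 1 (isothermal): W = P₁V₁ ln(V₂/V₁) = (8986) ln(5.94/11.7) = -6091 J.
After step 1: P = 1513 kPa, V = 5.94 L, T = 273 K.
Step 2 (adiabatic): W = (P₁V₁ − P₂V₂)/(γ−1) = (8986 − 6171)/0.4 = 7038 J.
W_total = -6091 + 7038 = 946.5 J.

W_total ≈ 946 J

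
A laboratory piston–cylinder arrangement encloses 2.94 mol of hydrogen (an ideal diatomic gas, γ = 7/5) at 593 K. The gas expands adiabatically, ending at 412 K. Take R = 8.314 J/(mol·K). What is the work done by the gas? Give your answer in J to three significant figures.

Adiabatic ⇒ Q = 0, so W_by = −ΔU = nCᵥ(T₁ − T₂).
Cᵥ = 5R/2 = 20.79 J/(mol·K).
W = (2.94)(20.79)(593 − 412) = 11061 J.

W ≈ 11100 J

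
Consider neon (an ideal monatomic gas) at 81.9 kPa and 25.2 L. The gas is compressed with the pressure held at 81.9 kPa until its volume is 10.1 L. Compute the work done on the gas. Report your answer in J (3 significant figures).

Isobaric: W = P ΔV.
W = (81.9 kPa)(10.1 − 25.2 L) = (81.9)(-15.1) = -1237 J.
Work on gas = −W_by = 1237 J.

W ≈ 1240 J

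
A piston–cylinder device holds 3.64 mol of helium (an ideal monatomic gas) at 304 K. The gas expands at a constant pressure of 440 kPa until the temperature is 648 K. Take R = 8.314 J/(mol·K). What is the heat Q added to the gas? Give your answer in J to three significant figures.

Isobaric: W = nRΔT = (3.64)(8.314)(344) = 10410 J.
ΔU = nCᵥΔT with Cᵥ = 3R/2: ΔU = (3.64)(12.47)(344) = 15616 J.
Q = ΔU + W = 15616 + 10410 = 26026 J.

Q ≈ 26000 J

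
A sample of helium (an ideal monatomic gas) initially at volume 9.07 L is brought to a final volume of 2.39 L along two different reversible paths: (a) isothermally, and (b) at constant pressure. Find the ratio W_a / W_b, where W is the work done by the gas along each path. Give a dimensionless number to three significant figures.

Path (a) isothermal: W = P₁V₁ ln(V₂/V₁) → W_a/(P₁V₁) = -1.334.
Path (b) isobaric: W = P₁(V₂ − V₁) → W_b/(P₁V₁) = -0.7365.
W_a / W_b = -1.334 / -0.7365 = 1.811.

W_a / W_b ≈ 1.81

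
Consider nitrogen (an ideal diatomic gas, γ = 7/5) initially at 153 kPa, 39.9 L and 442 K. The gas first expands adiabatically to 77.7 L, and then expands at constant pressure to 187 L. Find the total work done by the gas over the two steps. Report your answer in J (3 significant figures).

W_total ≈ 10100 J

Step 1 (adiabatic): W = (P₁V₁ − P₂V₂)/(γ−1) = (6105 − 4676)/0.4 = 3571 J.
After step 1: P = 60.18 kPa, V = 77.7 L, T = 338.6 K.
Step 2 (isobaric): W = PΔV = (60.18 kPa)(187 − 77.7 L) = 6578 J.
W_total = 3571 + 6578 = 10149 J.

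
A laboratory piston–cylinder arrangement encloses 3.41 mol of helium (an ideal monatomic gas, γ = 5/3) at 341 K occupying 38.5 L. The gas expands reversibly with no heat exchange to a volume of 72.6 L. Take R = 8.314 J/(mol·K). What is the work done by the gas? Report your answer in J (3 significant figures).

Adiabatic: TV^(γ−1) = const with γ = 5/3.
T₂ = T₁ (V₁/V₂)^(γ−1) = 341 × (38.5/72.6)^0.667 = 341 × 0.6552 = 223.4 K.
W_by = nCᵥ(T₁ − T₂) = (3.41)(12.47)(341 − 223.4) = 5001 J.

W ≈ 5000 J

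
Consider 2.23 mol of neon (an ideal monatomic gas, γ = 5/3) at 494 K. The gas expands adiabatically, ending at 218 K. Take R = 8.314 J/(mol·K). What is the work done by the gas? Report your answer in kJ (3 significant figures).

W ≈ 7.68 kJ

Adiabatic ⇒ Q = 0, so W_by = −ΔU = nCᵥ(T₁ − T₂).
Cᵥ = 3R/2 = 12.47 J/(mol·K).
W = (2.23)(12.47)(494 − 218) = 7676 J.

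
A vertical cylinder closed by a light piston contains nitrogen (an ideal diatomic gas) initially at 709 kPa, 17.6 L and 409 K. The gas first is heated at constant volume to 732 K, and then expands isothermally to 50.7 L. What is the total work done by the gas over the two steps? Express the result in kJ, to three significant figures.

Step 1 (isochoric): W = 0 (constant volume).
After step 1: P = 1269 kPa (V unchanged).
Step 2 (isothermal): W = P₁V₁ ln(V₂/V₁) = (22333) ln(50.7/17.6) = 23629 J.
W_total = 0 + 23629 = 23629 J.

W_total ≈ 23.6 kJ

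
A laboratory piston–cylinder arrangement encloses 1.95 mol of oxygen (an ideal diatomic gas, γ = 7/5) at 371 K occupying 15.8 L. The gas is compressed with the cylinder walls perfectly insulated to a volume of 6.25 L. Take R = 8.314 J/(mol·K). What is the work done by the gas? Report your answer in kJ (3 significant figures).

Adiabatic: TV^(γ−1) = const with γ = 7/5.
T₂ = T₁ (V₁/V₂)^(γ−1) = 371 × (15.8/6.25)^0.4 = 371 × 1.449 = 537.6 K.
W_by = nCᵥ(T₁ − T₂) = (1.95)(20.79)(371 − 537.6) = -6754 J.

W ≈ -6.75 kJ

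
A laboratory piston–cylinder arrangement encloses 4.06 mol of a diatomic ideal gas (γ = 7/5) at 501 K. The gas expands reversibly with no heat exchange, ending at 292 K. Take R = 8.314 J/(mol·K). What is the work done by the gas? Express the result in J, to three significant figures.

W ≈ 17600 J

Adiabatic ⇒ Q = 0, so W_by = −ΔU = nCᵥ(T₁ − T₂).
Cᵥ = 5R/2 = 20.79 J/(mol·K).
W = (4.06)(20.79)(501 − 292) = 17637 J.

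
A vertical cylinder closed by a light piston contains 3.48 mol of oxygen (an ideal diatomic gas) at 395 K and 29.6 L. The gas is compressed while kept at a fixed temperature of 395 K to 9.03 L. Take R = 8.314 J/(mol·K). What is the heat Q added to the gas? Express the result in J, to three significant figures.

Q ≈ -13600 J

Isothermal ⇒ ΔU = 0, so Q = W = nRT ln(V₂/V₁).
Q = (3.48)(8.314)(395) ln(9.03/29.6) = 11428 × -1.187 = -13568 J.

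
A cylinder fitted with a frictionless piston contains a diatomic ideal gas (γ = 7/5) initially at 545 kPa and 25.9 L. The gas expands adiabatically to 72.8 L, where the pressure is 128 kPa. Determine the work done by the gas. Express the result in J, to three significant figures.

Adiabatic: W = (P₁V₁ − P₂V₂)/(γ − 1) with γ = 7/5.
P₁V₁ = 14116 J, P₂V₂ = 9318 J.
W = (14116 − 9318) / 0.4 = 11993 J.

W ≈ 12000 J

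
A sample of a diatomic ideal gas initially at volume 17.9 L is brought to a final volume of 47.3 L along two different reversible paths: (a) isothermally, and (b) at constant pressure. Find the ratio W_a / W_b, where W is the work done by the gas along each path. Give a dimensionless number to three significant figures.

W_a / W_b ≈ 0.592

Path (a) isothermal: W = P₁V₁ ln(V₂/V₁) → W_a/(P₁V₁) = 0.9717.
Path (b) isobaric: W = P₁(V₂ − V₁) → W_b/(P₁V₁) = 1.642.
W_a / W_b = 0.9717 / 1.642 = 0.5916.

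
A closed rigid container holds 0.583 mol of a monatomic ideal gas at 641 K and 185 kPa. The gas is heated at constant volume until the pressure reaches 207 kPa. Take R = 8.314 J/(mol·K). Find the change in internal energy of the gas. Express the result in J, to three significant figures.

Constant volume ⇒ W = 0, so Q = ΔU = nCᵥΔT with Cᵥ = 3R/2 = 12.47 J/(mol·K).
At constant V, T₂/T₁ = P₂/P₁ ⇒ ΔT = T₁(P₂/P₁ − 1) = 641·(207/185 − 1) = 76.23 K.
ΔU = (0.583)(12.47)(76.23) = 554.2 J.

ΔU ≈ 554 J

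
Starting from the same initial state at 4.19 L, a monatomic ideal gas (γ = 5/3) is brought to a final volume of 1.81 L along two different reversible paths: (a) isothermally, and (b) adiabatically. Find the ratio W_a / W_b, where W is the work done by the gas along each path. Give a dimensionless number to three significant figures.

W_a / W_b ≈ 0.746

Path (a) isothermal: W = P₁V₁ ln(V₂/V₁) → W_a/(P₁V₁) = -0.8394.
Path (b) adiabatic: W = P₁V₁(1 − (V₁/V₂)^(γ−1))/(γ−1) → W_b/(P₁V₁) = -1.125.
W_a / W_b = -0.8394 / -1.125 = 0.7462.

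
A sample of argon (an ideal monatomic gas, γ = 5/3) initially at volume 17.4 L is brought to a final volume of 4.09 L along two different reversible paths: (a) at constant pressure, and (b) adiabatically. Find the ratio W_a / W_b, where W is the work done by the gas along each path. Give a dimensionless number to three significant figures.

W_a / W_b ≈ 0.314

Path (a) isobaric: W = P₁(V₂ − V₁) → W_a/(P₁V₁) = -0.7649.
Path (b) adiabatic: W = P₁V₁(1 − (V₁/V₂)^(γ−1))/(γ−1) → W_b/(P₁V₁) = -2.438.
W_a / W_b = -0.7649 / -2.438 = 0.3137.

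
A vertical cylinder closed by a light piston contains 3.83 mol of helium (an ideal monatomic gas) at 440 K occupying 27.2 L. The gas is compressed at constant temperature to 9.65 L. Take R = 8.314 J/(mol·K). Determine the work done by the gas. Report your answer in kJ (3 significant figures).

Isothermal: W = nRT ln(V₂/V₁).
W = (3.83)(8.314)(440) × ln(9.65/27.2)
  = 14011 × -1.036
W_by_gas = -14519 J.

W ≈ -14.5 kJ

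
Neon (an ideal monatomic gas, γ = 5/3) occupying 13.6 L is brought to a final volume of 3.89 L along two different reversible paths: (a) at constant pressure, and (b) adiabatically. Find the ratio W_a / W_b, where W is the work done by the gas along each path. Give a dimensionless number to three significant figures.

Path (a) isobaric: W = P₁(V₂ − V₁) → W_a/(P₁V₁) = -0.714.
Path (b) adiabatic: W = P₁V₁(1 − (V₁/V₂)^(γ−1))/(γ−1) → W_b/(P₁V₁) = -1.955.
W_a / W_b = -0.714 / -1.955 = 0.3651.

W_a / W_b ≈ 0.365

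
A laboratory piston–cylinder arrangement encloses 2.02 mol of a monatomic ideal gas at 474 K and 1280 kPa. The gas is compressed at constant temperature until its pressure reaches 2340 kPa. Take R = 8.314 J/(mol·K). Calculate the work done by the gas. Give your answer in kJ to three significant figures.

Isothermal process: W = nRT ln(V₂/V₁) = nRT ln(P₁/P₂).
W = (2.02)(8.314)(474) × ln(1280/2340)
  = 7960 × ln(0.547) = 7960 × -0.6033
W_by_gas = -4802 J.

W ≈ -4.80 kJ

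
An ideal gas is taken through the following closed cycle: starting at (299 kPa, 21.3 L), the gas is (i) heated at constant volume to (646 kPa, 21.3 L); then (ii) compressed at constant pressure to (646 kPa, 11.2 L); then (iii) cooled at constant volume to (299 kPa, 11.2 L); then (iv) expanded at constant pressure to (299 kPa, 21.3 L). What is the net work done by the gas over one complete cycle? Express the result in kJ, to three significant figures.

Constant-volume legs do no work.
W(ii) = (646)(11.2 − 21.3) = -6525 J; W(iv) = (299)(21.3 − 11.2) = 3020 J.
W_net = -6525 + 3020 = -3505 J (the counter-clockwise enclosed area).

W_net ≈ -3.50 kJ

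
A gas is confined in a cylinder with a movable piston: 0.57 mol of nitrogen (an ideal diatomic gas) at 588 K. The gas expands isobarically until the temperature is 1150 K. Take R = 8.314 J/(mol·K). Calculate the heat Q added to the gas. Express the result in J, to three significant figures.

Isobaric: W = nRΔT = (0.57)(8.314)(562) = 2663 J.
ΔU = nCᵥΔT with Cᵥ = 5R/2: ΔU = (0.57)(20.79)(562) = 6658 J.
Q = ΔU + W = 6658 + 2663 = 9322 J.

Q ≈ 9320 J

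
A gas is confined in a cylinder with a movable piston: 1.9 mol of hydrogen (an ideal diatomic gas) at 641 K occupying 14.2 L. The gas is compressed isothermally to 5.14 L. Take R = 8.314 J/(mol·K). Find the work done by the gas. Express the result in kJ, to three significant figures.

W ≈ -10.3 kJ

Isothermal: W = nRT ln(V₂/V₁).
W = (1.9)(8.314)(641) × ln(5.14/14.2)
  = 10126 × -1.016
W_by_gas = -10290 J.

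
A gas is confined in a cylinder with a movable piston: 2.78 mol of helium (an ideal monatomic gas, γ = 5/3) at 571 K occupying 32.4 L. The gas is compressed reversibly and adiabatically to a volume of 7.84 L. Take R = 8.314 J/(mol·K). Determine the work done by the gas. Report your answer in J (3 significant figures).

Adiabatic: TV^(γ−1) = const with γ = 5/3.
T₂ = T₁ (V₁/V₂)^(γ−1) = 571 × (32.4/7.84)^0.667 = 571 × 2.575 = 1470 K.
W_by = nCᵥ(T₁ − T₂) = (2.78)(12.47)(571 − 1470) = -31184 J.

W ≈ -31200 J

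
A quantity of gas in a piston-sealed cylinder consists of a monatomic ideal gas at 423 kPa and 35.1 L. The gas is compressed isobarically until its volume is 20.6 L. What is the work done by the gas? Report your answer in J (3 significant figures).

W ≈ -6130 J

Isobaric: W = P ΔV.
W = (423 kPa)(20.6 − 35.1 L) = (423)(-14.5) = -6134 J.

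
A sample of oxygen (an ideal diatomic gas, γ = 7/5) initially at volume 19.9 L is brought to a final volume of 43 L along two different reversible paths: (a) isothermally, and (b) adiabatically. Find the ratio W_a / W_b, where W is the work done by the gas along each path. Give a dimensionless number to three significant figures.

Path (a) isothermal: W = P₁V₁ ln(V₂/V₁) → W_a/(P₁V₁) = 0.7705.
Path (b) adiabatic: W = P₁V₁(1 − (V₁/V₂)^(γ−1))/(γ−1) → W_b/(P₁V₁) = 0.6631.
W_a / W_b = 0.7705 / 0.6631 = 1.162.

W_a / W_b ≈ 1.16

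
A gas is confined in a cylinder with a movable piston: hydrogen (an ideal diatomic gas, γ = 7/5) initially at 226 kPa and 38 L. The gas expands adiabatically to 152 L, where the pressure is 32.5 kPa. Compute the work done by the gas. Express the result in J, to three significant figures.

W ≈ 9120 J

Adiabatic: W = (P₁V₁ − P₂V₂)/(γ − 1) with γ = 7/5.
P₁V₁ = 8588 J, P₂V₂ = 4940 J.
W = (8588 − 4940) / 0.4 = 9120 J.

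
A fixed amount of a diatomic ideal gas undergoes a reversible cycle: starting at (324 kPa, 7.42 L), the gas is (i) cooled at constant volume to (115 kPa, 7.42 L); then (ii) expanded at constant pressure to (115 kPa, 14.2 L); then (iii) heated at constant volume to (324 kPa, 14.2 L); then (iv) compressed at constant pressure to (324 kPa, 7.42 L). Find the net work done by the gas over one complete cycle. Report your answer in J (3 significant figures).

Constant-volume legs do no work.
W(ii) = (115)(14.2 − 7.42) = 779.7 J; W(iv) = (324)(7.42 − 14.2) = -2197 J.
W_net = 779.7 − 2197 = -1417 J (the counter-clockwise enclosed area).

W_net ≈ -1420 J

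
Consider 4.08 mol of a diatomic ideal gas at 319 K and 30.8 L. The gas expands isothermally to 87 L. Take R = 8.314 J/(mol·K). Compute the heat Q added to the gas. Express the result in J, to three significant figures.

Q ≈ 11200 J

Isothermal ⇒ ΔU = 0, so Q = W = nRT ln(V₂/V₁).
Q = (4.08)(8.314)(319) ln(87/30.8) = 10821 × 1.038 = 11236 J.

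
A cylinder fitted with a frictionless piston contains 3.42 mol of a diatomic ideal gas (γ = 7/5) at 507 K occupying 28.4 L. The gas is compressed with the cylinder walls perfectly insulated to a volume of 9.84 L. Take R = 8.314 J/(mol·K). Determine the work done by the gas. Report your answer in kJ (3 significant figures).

W ≈ -19.0 kJ

Adiabatic: TV^(γ−1) = const with γ = 7/5.
T₂ = T₁ (V₁/V₂)^(γ−1) = 507 × (28.4/9.84)^0.4 = 507 × 1.528 = 774.7 K.
W_by = nCᵥ(T₁ − T₂) = (3.42)(20.79)(507 − 774.7) = -19030 J.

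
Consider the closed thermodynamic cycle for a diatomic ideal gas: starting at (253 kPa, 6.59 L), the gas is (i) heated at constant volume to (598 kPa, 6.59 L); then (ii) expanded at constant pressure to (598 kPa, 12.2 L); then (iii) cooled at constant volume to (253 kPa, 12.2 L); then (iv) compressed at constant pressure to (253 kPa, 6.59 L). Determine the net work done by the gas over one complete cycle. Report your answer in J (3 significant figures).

W_net ≈ 1940 J

Constant-volume legs do no work.
W(ii) = (598)(12.2 − 6.59) = 3355 J; W(iv) = (253)(6.59 − 12.2) = -1419 J.
W_net = 3355 − 1419 = 1935 J (the clockwise enclosed area).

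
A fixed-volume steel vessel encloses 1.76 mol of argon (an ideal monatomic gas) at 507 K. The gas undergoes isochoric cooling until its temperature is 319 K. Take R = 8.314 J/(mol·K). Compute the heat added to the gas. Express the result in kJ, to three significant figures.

Q ≈ -4.13 kJ

Constant volume ⇒ W = 0, so Q = ΔU = nCᵥΔT with Cᵥ = 3R/2 = 12.47 J/(mol·K).
ΔU = (1.76)(12.47)(319 − 507) = -4126 J.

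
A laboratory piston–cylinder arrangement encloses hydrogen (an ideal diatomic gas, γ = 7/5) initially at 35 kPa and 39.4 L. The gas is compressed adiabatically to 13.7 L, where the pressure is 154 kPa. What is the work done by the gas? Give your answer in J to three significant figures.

Adiabatic: W = (P₁V₁ − P₂V₂)/(γ − 1) with γ = 7/5.
P₁V₁ = 1379 J, P₂V₂ = 2110 J.
W = (1379 − 2110) / 0.4 = -1827 J.

W ≈ -1830 J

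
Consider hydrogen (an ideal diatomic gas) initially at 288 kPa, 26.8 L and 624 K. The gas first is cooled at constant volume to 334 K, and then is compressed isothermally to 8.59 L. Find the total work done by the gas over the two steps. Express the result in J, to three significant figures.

W_total ≈ -4700 J

Step 1 (isochoric): W = 0 (constant volume).
After step 1: P = 154.2 kPa (V unchanged).
Step 2 (isothermal): W = P₁V₁ ln(V₂/V₁) = (4131) ln(8.59/26.8) = -4701 J.
W_total = 0 − 4701 = -4701 J.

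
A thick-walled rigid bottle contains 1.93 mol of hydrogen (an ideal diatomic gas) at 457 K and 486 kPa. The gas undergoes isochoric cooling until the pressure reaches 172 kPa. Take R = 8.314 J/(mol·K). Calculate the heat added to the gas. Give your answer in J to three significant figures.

Constant volume ⇒ W = 0, so Q = ΔU = nCᵥΔT with Cᵥ = 5R/2 = 20.79 J/(mol·K).
At constant V, T₂/T₁ = P₂/P₁ ⇒ ΔT = T₁(P₂/P₁ − 1) = 457·(172/486 − 1) = -295.3 K.
ΔU = (1.93)(20.79)(-295.3) = -11845 J.

Q ≈ -11800 J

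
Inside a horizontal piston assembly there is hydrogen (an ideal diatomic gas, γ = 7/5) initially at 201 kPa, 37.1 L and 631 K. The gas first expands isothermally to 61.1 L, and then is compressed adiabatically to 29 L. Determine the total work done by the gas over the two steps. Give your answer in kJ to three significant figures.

W_total ≈ -2.75 kJ

Step 1 (isothermal): W = P₁V₁ ln(V₂/V₁) = (7457) ln(61.1/37.1) = 3720 J.
After step 1: P = 122 kPa, V = 61.1 L, T = 631 K.
Step 2 (adiabatic): W = (P₁V₁ − P₂V₂)/(γ−1) = (7457 − 10047)/0.4 = -6474 J.
W_total = 3720 − 6474 = -2754 J.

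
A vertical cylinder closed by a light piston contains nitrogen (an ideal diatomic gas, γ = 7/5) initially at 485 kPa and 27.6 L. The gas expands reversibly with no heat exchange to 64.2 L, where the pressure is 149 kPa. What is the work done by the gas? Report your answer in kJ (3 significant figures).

Adiabatic: W = (P₁V₁ − P₂V₂)/(γ − 1) with γ = 7/5.
P₁V₁ = 13386 J, P₂V₂ = 9566 J.
W = (13386 − 9566) / 0.4 = 9550 J.

W ≈ 9.55 kJ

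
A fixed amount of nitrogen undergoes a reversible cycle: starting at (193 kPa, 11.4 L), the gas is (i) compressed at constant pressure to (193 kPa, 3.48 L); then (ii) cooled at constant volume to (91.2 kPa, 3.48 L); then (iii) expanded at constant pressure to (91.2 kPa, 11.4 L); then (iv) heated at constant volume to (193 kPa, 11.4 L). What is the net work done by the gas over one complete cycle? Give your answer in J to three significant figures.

Constant-volume legs do no work.
W(i) = (193)(3.48 − 11.4) = -1529 J; W(iii) = (91.2)(11.4 − 3.48) = 722.3 J.
W_net = -1529 + 722.3 = -806.3 J (the counter-clockwise enclosed area).

W_net ≈ -806 J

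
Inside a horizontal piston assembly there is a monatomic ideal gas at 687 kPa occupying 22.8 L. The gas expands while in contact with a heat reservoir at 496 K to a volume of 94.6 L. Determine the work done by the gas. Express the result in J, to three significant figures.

W ≈ 22300 J

Isothermal: W = nRT ln(V₂/V₁) = P₁V₁ ln(V₂/V₁).
P₁V₁ = (687 kPa)(22.8 L) = 15664 J.
W = 15664 × ln(94.6/22.8) = 15664 × 1.423
W_by_gas = 22288 J.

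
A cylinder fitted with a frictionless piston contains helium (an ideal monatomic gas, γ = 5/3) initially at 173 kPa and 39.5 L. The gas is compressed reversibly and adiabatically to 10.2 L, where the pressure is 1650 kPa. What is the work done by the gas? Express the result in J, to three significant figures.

Adiabatic: W = (P₁V₁ − P₂V₂)/(γ − 1) with γ = 5/3.
P₁V₁ = 6834 J, P₂V₂ = 16830 J.
W = (6834 − 16830) / 0.6667 = -14995 J.

W ≈ -15000 J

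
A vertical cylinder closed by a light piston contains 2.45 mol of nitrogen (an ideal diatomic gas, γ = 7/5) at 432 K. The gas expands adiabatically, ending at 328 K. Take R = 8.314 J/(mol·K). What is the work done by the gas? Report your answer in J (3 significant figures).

Adiabatic ⇒ Q = 0, so W_by = −ΔU = nCᵥ(T₁ − T₂).
Cᵥ = 5R/2 = 20.79 J/(mol·K).
W = (2.45)(20.79)(432 − 328) = 5296 J.

W ≈ 5300 J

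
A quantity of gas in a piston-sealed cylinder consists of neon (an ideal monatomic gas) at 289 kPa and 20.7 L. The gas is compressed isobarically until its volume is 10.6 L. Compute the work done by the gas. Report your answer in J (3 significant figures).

Isobaric: W = P ΔV.
W = (289 kPa)(10.6 − 20.7 L) = (289)(-10.1) = -2919 J.

W ≈ -2920 J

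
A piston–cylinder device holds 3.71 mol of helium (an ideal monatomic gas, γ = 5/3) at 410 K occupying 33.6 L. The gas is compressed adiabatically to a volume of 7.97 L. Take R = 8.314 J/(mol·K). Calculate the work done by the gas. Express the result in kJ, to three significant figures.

W ≈ -30.5 kJ

Adiabatic: TV^(γ−1) = const with γ = 5/3.
T₂ = T₁ (V₁/V₂)^(γ−1) = 410 × (33.6/7.97)^0.667 = 410 × 2.61 = 1070 K.
W_by = nCᵥ(T₁ − T₂) = (3.71)(12.47)(410 − 1070) = -30535 J.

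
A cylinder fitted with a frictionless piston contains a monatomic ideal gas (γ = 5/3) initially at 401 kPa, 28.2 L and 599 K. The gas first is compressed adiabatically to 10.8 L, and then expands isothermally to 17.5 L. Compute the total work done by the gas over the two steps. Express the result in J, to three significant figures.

Step 1 (adiabatic): W = (P₁V₁ − P₂V₂)/(γ−1) = (11308 − 21443)/0.667 = -15202 J.
After step 1: P = 1985 kPa, V = 10.8 L, T = 1136 K.
Step 2 (isothermal): W = P₁V₁ ln(V₂/V₁) = (21443) ln(17.5/10.8) = 10349 J.
W_total = -15202 + 10349 = -4852 J.

W_total ≈ -4850 J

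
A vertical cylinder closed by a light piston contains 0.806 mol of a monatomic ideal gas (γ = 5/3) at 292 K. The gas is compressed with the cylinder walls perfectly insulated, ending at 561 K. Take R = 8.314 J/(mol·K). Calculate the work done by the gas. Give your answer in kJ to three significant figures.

W ≈ -2.70 kJ

Adiabatic ⇒ Q = 0, so W_by = −ΔU = nCᵥ(T₁ − T₂).
Cᵥ = 3R/2 = 12.47 J/(mol·K).
W = (0.806)(12.47)(292 − 561) = -2704 J.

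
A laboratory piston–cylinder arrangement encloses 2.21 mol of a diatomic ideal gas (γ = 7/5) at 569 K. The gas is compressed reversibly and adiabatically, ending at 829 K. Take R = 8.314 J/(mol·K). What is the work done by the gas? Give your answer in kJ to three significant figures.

W ≈ -11.9 kJ

Adiabatic ⇒ Q = 0, so W_by = −ΔU = nCᵥ(T₁ − T₂).
Cᵥ = 5R/2 = 20.79 J/(mol·K).
W = (2.21)(20.79)(569 − 829) = -11943 J.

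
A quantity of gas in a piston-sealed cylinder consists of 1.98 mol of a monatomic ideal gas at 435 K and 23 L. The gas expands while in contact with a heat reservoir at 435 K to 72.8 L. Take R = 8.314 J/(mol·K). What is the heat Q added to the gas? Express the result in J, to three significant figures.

Isothermal ⇒ ΔU = 0, so Q = W = nRT ln(V₂/V₁).
Q = (1.98)(8.314)(435) ln(72.8/23) = 7161 × 1.152 = 8251 J.

Q ≈ 8250 J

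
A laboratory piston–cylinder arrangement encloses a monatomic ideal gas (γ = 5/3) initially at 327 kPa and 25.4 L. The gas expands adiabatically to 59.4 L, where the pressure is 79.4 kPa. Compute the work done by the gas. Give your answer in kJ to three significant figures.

Adiabatic: W = (P₁V₁ − P₂V₂)/(γ − 1) with γ = 5/3.
P₁V₁ = 8306 J, P₂V₂ = 4716 J.
W = (8306 − 4716) / 0.6667 = 5384 J.

W ≈ 5.38 kJ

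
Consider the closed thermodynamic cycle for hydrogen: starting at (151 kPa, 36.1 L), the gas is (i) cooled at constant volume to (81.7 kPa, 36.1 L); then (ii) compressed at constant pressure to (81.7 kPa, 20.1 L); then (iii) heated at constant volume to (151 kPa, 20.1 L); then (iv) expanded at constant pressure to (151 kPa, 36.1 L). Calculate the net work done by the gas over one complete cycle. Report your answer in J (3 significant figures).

W_net ≈ 1110 J

Constant-volume legs do no work.
W(ii) = (81.7)(20.1 − 36.1) = -1307 J; W(iv) = (151)(36.1 − 20.1) = 2416 J.
W_net = -1307 + 2416 = 1109 J (the clockwise enclosed area).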